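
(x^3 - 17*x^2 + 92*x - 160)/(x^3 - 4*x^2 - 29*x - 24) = (x^2 - 9*x + 20)/(x^2 + 4*x + 3)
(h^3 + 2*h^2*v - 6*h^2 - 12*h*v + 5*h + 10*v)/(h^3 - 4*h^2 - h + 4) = (h^2 + 2*h*v - 5*h - 10*v)/(h^2 - 3*h - 4)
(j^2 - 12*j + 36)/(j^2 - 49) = (j^2 - 12*j + 36)/(j^2 - 49)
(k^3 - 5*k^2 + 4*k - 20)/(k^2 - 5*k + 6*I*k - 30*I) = (k^2 + 4)/(k + 6*I)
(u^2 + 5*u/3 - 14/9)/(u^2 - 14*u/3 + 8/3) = (u + 7/3)/(u - 4)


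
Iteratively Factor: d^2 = (d)*(d)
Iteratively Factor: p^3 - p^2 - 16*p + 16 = (p - 4)*(p^2 + 3*p - 4) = (p - 4)*(p - 1)*(p + 4)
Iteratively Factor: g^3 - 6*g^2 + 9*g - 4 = (g - 1)*(g^2 - 5*g + 4) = (g - 1)^2*(g - 4)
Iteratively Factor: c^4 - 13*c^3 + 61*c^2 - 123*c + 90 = (c - 2)*(c^3 - 11*c^2 + 39*c - 45) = (c - 5)*(c - 2)*(c^2 - 6*c + 9) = (c - 5)*(c - 3)*(c - 2)*(c - 3)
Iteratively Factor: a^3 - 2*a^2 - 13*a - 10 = (a - 5)*(a^2 + 3*a + 2) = (a - 5)*(a + 1)*(a + 2)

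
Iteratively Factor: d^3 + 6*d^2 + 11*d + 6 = (d + 3)*(d^2 + 3*d + 2) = (d + 2)*(d + 3)*(d + 1)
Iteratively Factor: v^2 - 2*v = (v)*(v - 2)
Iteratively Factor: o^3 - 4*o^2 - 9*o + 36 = (o - 3)*(o^2 - o - 12) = (o - 3)*(o + 3)*(o - 4)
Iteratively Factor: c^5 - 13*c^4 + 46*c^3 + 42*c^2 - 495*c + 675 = (c - 3)*(c^4 - 10*c^3 + 16*c^2 + 90*c - 225) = (c - 5)*(c - 3)*(c^3 - 5*c^2 - 9*c + 45) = (c - 5)*(c - 3)*(c + 3)*(c^2 - 8*c + 15) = (c - 5)*(c - 3)^2*(c + 3)*(c - 5)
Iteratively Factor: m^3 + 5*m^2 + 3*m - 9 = (m - 1)*(m^2 + 6*m + 9) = (m - 1)*(m + 3)*(m + 3)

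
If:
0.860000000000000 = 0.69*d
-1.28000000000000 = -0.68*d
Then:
No Solution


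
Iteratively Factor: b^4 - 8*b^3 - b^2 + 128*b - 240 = (b - 3)*(b^3 - 5*b^2 - 16*b + 80) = (b - 3)*(b + 4)*(b^2 - 9*b + 20) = (b - 4)*(b - 3)*(b + 4)*(b - 5)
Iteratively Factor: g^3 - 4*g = (g)*(g^2 - 4) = g*(g + 2)*(g - 2)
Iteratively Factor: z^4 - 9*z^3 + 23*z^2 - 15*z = (z - 3)*(z^3 - 6*z^2 + 5*z) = (z - 5)*(z - 3)*(z^2 - z) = (z - 5)*(z - 3)*(z - 1)*(z)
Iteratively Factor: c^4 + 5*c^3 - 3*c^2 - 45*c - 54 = (c + 2)*(c^3 + 3*c^2 - 9*c - 27) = (c - 3)*(c + 2)*(c^2 + 6*c + 9) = (c - 3)*(c + 2)*(c + 3)*(c + 3)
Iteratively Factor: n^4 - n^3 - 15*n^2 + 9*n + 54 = (n - 3)*(n^3 + 2*n^2 - 9*n - 18) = (n - 3)*(n + 3)*(n^2 - n - 6) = (n - 3)^2*(n + 3)*(n + 2)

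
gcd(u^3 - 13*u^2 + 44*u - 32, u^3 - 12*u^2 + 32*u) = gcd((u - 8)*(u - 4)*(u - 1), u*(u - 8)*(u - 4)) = u^2 - 12*u + 32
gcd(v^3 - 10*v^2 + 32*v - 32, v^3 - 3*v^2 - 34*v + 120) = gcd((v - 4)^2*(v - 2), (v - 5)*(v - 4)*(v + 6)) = v - 4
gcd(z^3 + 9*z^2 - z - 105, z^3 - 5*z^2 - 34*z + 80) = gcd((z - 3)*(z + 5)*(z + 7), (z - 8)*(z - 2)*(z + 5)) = z + 5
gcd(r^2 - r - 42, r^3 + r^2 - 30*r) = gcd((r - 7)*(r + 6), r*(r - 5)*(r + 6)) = r + 6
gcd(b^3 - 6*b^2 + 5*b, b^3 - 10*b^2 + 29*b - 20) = b^2 - 6*b + 5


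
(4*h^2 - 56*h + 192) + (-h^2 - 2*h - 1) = 3*h^2 - 58*h + 191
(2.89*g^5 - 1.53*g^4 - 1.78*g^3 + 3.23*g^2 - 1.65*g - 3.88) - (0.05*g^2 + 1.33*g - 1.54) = 2.89*g^5 - 1.53*g^4 - 1.78*g^3 + 3.18*g^2 - 2.98*g - 2.34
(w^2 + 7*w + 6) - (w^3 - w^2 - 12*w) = -w^3 + 2*w^2 + 19*w + 6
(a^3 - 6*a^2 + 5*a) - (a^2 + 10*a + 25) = a^3 - 7*a^2 - 5*a - 25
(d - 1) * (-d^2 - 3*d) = -d^3 - 2*d^2 + 3*d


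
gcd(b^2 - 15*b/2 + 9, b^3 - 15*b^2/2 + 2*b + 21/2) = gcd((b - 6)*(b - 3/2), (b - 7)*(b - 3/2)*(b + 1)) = b - 3/2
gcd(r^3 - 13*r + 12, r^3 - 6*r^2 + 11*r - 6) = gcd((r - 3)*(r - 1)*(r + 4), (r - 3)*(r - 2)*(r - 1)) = r^2 - 4*r + 3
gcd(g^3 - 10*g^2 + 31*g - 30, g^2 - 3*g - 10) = g - 5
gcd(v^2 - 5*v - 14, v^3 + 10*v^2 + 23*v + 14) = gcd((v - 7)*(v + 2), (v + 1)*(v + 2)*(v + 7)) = v + 2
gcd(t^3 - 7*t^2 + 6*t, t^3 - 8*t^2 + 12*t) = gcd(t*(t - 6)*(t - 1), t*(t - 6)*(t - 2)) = t^2 - 6*t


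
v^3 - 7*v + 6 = (v - 2)*(v - 1)*(v + 3)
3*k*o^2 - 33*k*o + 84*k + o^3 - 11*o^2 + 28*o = (3*k + o)*(o - 7)*(o - 4)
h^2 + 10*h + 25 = (h + 5)^2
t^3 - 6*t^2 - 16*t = t*(t - 8)*(t + 2)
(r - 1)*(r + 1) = r^2 - 1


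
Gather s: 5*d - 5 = 5*d - 5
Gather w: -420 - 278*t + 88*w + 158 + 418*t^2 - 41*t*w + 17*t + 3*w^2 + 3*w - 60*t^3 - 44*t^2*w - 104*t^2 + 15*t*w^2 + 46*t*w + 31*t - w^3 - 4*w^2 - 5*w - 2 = -60*t^3 + 314*t^2 - 230*t - w^3 + w^2*(15*t - 1) + w*(-44*t^2 + 5*t + 86) - 264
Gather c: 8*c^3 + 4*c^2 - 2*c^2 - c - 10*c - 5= 8*c^3 + 2*c^2 - 11*c - 5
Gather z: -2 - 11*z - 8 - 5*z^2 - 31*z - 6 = -5*z^2 - 42*z - 16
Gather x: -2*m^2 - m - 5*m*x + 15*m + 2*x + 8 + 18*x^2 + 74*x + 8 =-2*m^2 + 14*m + 18*x^2 + x*(76 - 5*m) + 16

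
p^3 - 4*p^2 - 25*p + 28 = (p - 7)*(p - 1)*(p + 4)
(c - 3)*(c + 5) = c^2 + 2*c - 15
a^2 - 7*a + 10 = (a - 5)*(a - 2)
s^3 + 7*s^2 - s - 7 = (s - 1)*(s + 1)*(s + 7)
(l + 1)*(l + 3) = l^2 + 4*l + 3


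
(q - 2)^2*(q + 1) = q^3 - 3*q^2 + 4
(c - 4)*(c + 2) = c^2 - 2*c - 8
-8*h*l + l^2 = l*(-8*h + l)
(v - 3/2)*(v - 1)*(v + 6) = v^3 + 7*v^2/2 - 27*v/2 + 9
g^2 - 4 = (g - 2)*(g + 2)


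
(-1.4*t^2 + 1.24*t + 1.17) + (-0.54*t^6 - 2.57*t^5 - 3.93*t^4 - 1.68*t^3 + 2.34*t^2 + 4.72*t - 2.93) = -0.54*t^6 - 2.57*t^5 - 3.93*t^4 - 1.68*t^3 + 0.94*t^2 + 5.96*t - 1.76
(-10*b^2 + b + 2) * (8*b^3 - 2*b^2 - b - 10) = -80*b^5 + 28*b^4 + 24*b^3 + 95*b^2 - 12*b - 20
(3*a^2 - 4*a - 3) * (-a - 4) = -3*a^3 - 8*a^2 + 19*a + 12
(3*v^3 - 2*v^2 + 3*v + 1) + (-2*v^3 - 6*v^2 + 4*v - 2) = v^3 - 8*v^2 + 7*v - 1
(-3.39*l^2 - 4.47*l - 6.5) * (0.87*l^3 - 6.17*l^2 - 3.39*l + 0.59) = -2.9493*l^5 + 17.0274*l^4 + 33.417*l^3 + 53.2582*l^2 + 19.3977*l - 3.835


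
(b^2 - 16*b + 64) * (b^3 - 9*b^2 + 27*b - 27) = b^5 - 25*b^4 + 235*b^3 - 1035*b^2 + 2160*b - 1728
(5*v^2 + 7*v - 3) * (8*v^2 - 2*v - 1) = 40*v^4 + 46*v^3 - 43*v^2 - v + 3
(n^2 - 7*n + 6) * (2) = 2*n^2 - 14*n + 12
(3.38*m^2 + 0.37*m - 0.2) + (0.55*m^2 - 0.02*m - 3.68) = 3.93*m^2 + 0.35*m - 3.88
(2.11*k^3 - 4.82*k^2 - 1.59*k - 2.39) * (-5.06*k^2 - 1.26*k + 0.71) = -10.6766*k^5 + 21.7306*k^4 + 15.6167*k^3 + 10.6746*k^2 + 1.8825*k - 1.6969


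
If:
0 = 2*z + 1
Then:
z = -1/2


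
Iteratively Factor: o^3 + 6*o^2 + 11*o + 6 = (o + 1)*(o^2 + 5*o + 6) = (o + 1)*(o + 3)*(o + 2)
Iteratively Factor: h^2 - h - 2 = (h - 2)*(h + 1)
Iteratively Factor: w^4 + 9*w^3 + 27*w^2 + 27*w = (w + 3)*(w^3 + 6*w^2 + 9*w) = (w + 3)^2*(w^2 + 3*w) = (w + 3)^3*(w)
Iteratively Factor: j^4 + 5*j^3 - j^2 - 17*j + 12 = (j - 1)*(j^3 + 6*j^2 + 5*j - 12) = (j - 1)^2*(j^2 + 7*j + 12) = (j - 1)^2*(j + 4)*(j + 3)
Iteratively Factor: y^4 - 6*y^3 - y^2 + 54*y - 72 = (y - 4)*(y^3 - 2*y^2 - 9*y + 18) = (y - 4)*(y - 2)*(y^2 - 9) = (y - 4)*(y - 2)*(y + 3)*(y - 3)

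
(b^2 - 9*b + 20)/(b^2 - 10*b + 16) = (b^2 - 9*b + 20)/(b^2 - 10*b + 16)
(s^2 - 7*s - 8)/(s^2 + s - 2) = (s^2 - 7*s - 8)/(s^2 + s - 2)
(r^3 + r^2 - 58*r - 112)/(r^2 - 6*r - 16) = r + 7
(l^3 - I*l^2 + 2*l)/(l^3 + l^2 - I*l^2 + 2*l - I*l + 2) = l/(l + 1)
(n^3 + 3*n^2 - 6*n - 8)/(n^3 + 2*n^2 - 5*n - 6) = (n + 4)/(n + 3)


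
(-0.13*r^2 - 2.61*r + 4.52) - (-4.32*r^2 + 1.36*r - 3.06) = 4.19*r^2 - 3.97*r + 7.58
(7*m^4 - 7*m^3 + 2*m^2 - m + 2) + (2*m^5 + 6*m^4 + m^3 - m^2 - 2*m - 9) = 2*m^5 + 13*m^4 - 6*m^3 + m^2 - 3*m - 7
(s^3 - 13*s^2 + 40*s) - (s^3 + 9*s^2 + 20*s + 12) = -22*s^2 + 20*s - 12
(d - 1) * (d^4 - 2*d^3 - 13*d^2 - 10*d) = d^5 - 3*d^4 - 11*d^3 + 3*d^2 + 10*d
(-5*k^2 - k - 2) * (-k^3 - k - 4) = 5*k^5 + k^4 + 7*k^3 + 21*k^2 + 6*k + 8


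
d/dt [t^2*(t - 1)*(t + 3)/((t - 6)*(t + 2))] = 2*t*(t^4 - 5*t^3 - 32*t^2 - 30*t + 36)/(t^4 - 8*t^3 - 8*t^2 + 96*t + 144)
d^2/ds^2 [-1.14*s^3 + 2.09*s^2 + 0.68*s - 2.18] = 4.18 - 6.84*s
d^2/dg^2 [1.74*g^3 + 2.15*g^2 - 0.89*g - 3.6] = 10.44*g + 4.3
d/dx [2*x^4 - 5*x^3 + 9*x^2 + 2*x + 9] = 8*x^3 - 15*x^2 + 18*x + 2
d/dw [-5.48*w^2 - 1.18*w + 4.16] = -10.96*w - 1.18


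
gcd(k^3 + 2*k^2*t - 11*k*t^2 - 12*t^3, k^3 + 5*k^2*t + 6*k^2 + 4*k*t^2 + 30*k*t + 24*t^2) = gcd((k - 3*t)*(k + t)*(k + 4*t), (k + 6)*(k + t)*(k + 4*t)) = k^2 + 5*k*t + 4*t^2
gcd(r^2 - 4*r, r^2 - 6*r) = r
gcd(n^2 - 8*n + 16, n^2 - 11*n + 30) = 1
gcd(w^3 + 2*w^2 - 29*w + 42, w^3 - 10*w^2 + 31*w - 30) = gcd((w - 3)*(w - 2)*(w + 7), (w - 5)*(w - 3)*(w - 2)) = w^2 - 5*w + 6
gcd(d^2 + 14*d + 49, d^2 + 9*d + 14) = d + 7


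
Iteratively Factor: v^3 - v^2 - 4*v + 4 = (v - 2)*(v^2 + v - 2) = (v - 2)*(v + 2)*(v - 1)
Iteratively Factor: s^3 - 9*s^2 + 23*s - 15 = (s - 5)*(s^2 - 4*s + 3) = (s - 5)*(s - 1)*(s - 3)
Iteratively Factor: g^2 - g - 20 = (g + 4)*(g - 5)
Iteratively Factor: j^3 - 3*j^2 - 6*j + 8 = (j + 2)*(j^2 - 5*j + 4) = (j - 1)*(j + 2)*(j - 4)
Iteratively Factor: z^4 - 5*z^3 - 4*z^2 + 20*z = (z + 2)*(z^3 - 7*z^2 + 10*z) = (z - 2)*(z + 2)*(z^2 - 5*z) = (z - 5)*(z - 2)*(z + 2)*(z)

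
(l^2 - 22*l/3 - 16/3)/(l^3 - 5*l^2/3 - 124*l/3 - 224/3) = (3*l + 2)/(3*l^2 + 19*l + 28)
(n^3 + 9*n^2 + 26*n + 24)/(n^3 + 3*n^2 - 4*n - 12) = (n + 4)/(n - 2)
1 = 1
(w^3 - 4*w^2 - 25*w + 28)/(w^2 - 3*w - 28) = w - 1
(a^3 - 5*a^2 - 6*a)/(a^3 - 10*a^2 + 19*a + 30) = a/(a - 5)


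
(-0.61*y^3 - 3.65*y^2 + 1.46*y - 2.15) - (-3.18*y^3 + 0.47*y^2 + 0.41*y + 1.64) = 2.57*y^3 - 4.12*y^2 + 1.05*y - 3.79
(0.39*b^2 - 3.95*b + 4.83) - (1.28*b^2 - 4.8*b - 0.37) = -0.89*b^2 + 0.85*b + 5.2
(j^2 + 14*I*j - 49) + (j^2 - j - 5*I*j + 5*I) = 2*j^2 - j + 9*I*j - 49 + 5*I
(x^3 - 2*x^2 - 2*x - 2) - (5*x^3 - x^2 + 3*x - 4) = -4*x^3 - x^2 - 5*x + 2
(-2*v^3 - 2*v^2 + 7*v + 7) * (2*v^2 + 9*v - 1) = -4*v^5 - 22*v^4 - 2*v^3 + 79*v^2 + 56*v - 7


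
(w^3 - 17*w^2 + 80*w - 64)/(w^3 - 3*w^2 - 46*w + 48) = (w - 8)/(w + 6)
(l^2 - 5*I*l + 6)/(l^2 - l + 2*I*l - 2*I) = (l^2 - 5*I*l + 6)/(l^2 - l + 2*I*l - 2*I)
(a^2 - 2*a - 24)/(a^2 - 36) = (a + 4)/(a + 6)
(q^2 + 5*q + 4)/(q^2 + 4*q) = (q + 1)/q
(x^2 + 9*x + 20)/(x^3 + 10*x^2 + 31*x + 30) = (x + 4)/(x^2 + 5*x + 6)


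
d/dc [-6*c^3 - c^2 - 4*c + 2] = -18*c^2 - 2*c - 4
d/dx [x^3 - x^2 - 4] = x*(3*x - 2)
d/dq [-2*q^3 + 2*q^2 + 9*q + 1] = -6*q^2 + 4*q + 9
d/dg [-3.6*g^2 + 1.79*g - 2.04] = 1.79 - 7.2*g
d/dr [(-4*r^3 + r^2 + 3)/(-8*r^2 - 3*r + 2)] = (32*r^4 + 24*r^3 - 27*r^2 + 52*r + 9)/(64*r^4 + 48*r^3 - 23*r^2 - 12*r + 4)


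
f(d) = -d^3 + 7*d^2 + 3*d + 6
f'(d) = -3*d^2 + 14*d + 3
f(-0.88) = 9.46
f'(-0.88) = -11.64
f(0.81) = 12.49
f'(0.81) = 12.37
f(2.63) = 44.12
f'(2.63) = 19.07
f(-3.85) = 155.27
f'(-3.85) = -95.37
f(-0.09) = 5.79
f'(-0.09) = 1.72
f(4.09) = 66.95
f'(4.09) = 10.08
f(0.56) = 9.70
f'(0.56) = 9.90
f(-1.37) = 17.60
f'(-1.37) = -21.81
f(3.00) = 51.00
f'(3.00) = 18.00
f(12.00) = -678.00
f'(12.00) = -261.00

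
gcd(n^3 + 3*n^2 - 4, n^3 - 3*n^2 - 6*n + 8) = n^2 + n - 2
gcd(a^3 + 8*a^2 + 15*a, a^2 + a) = a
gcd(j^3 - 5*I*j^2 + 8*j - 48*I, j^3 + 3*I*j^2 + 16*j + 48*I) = j^2 - I*j + 12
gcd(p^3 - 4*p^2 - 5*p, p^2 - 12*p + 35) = p - 5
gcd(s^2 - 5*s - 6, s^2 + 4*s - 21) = 1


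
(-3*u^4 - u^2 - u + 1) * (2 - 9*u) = 27*u^5 - 6*u^4 + 9*u^3 + 7*u^2 - 11*u + 2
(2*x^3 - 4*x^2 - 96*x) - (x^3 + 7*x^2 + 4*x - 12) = x^3 - 11*x^2 - 100*x + 12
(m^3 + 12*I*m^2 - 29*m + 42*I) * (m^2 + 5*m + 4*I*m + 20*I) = m^5 + 5*m^4 + 16*I*m^4 - 77*m^3 + 80*I*m^3 - 385*m^2 - 74*I*m^2 - 168*m - 370*I*m - 840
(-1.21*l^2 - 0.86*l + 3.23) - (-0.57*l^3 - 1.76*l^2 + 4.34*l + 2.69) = 0.57*l^3 + 0.55*l^2 - 5.2*l + 0.54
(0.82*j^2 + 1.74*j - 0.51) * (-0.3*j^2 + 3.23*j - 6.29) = -0.246*j^4 + 2.1266*j^3 + 0.615399999999999*j^2 - 12.5919*j + 3.2079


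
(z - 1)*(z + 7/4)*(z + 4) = z^3 + 19*z^2/4 + 5*z/4 - 7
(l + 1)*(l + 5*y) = l^2 + 5*l*y + l + 5*y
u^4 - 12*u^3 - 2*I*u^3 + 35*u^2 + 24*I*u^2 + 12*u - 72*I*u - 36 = (u - 6)^2*(u - I)^2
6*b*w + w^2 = w*(6*b + w)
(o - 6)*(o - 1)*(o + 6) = o^3 - o^2 - 36*o + 36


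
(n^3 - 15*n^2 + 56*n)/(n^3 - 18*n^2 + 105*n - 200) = n*(n - 7)/(n^2 - 10*n + 25)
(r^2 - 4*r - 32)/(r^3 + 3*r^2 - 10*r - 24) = (r - 8)/(r^2 - r - 6)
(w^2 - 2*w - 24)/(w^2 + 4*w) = (w - 6)/w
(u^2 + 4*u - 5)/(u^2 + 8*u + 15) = (u - 1)/(u + 3)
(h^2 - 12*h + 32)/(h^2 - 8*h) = (h - 4)/h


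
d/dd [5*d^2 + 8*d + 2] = 10*d + 8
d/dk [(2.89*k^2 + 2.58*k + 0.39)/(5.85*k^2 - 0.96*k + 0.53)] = (-17.8674*k^2 - 1.4996*k + 1.7418)/(34.2225*k^4 - 11.232*k^3 + 7.1226*k^2 - 1.0176*k + 0.2809)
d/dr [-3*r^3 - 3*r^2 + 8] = 3*r*(-3*r - 2)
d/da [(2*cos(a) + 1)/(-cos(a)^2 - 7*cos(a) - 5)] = (-2*cos(a) - cos(2*a) + 2)*sin(a)/(cos(a)^2 + 7*cos(a) + 5)^2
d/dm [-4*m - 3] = -4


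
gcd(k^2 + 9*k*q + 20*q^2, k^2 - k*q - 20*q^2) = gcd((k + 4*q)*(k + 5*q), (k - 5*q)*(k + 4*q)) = k + 4*q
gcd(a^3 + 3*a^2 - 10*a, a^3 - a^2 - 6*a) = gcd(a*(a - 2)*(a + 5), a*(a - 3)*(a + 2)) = a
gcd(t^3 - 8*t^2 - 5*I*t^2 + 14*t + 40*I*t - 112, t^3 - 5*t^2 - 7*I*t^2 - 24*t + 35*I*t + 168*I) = t^2 + t*(-8 - 7*I) + 56*I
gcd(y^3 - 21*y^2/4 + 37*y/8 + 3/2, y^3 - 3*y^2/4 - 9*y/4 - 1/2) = y + 1/4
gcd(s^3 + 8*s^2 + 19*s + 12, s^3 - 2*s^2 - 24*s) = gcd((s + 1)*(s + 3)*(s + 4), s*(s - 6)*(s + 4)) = s + 4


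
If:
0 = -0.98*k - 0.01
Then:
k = -0.01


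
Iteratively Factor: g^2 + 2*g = (g)*(g + 2)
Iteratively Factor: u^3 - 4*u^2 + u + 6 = (u - 2)*(u^2 - 2*u - 3) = (u - 2)*(u + 1)*(u - 3)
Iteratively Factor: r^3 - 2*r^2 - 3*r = (r + 1)*(r^2 - 3*r) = r*(r + 1)*(r - 3)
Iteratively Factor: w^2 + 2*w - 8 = (w - 2)*(w + 4)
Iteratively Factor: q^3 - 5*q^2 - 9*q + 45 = (q - 5)*(q^2 - 9) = (q - 5)*(q - 3)*(q + 3)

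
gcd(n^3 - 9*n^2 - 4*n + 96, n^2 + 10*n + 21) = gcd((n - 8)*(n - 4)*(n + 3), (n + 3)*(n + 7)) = n + 3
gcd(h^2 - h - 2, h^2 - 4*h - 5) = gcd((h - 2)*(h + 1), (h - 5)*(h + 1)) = h + 1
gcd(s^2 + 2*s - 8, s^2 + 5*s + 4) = s + 4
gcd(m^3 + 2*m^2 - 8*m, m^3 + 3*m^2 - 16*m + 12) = m - 2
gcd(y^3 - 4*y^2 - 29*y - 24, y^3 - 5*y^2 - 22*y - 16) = y^2 - 7*y - 8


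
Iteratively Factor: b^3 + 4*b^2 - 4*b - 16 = (b + 2)*(b^2 + 2*b - 8) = (b - 2)*(b + 2)*(b + 4)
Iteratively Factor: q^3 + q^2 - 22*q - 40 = (q - 5)*(q^2 + 6*q + 8) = (q - 5)*(q + 4)*(q + 2)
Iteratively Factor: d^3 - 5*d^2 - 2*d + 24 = (d + 2)*(d^2 - 7*d + 12) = (d - 4)*(d + 2)*(d - 3)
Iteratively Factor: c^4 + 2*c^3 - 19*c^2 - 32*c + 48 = (c + 4)*(c^3 - 2*c^2 - 11*c + 12) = (c - 1)*(c + 4)*(c^2 - c - 12) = (c - 4)*(c - 1)*(c + 4)*(c + 3)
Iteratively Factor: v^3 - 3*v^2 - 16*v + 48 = (v - 3)*(v^2 - 16) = (v - 3)*(v + 4)*(v - 4)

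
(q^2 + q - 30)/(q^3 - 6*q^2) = (q^2 + q - 30)/(q^2*(q - 6))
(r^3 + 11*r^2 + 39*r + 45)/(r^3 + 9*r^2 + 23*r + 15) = (r + 3)/(r + 1)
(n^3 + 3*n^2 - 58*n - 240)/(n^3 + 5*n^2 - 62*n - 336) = (n + 5)/(n + 7)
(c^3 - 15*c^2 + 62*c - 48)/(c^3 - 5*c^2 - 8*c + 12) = (c - 8)/(c + 2)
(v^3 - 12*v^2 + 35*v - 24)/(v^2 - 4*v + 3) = v - 8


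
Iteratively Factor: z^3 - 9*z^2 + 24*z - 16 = (z - 4)*(z^2 - 5*z + 4) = (z - 4)*(z - 1)*(z - 4)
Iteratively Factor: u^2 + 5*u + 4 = (u + 4)*(u + 1)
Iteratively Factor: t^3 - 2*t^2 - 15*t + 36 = (t - 3)*(t^2 + t - 12) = (t - 3)*(t + 4)*(t - 3)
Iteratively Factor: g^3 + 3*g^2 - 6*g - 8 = (g + 1)*(g^2 + 2*g - 8) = (g - 2)*(g + 1)*(g + 4)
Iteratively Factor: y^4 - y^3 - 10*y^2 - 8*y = (y)*(y^3 - y^2 - 10*y - 8) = y*(y + 1)*(y^2 - 2*y - 8) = y*(y + 1)*(y + 2)*(y - 4)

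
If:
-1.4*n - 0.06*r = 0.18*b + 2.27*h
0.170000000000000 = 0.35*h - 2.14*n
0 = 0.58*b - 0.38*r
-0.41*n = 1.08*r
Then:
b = 0.02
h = 0.04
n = -0.07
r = 0.03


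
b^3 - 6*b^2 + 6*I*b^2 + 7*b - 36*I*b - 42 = (b - 6)*(b - I)*(b + 7*I)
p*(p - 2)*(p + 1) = p^3 - p^2 - 2*p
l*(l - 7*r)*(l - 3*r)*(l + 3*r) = l^4 - 7*l^3*r - 9*l^2*r^2 + 63*l*r^3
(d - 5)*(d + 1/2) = d^2 - 9*d/2 - 5/2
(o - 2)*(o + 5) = o^2 + 3*o - 10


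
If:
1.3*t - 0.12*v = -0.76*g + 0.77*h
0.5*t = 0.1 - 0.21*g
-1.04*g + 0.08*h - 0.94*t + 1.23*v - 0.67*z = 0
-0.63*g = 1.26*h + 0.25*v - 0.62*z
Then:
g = 0.586015571329269*z - 0.429273113263153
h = 0.0303779723634058*z + 0.231981624158036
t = 0.380294707570524 - 0.246126539958293*z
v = 0.850135779538676*z - 0.0874191403333573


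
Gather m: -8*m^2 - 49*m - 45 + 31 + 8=-8*m^2 - 49*m - 6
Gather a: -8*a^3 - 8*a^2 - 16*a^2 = -8*a^3 - 24*a^2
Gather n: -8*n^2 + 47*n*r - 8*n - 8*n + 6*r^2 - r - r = -8*n^2 + n*(47*r - 16) + 6*r^2 - 2*r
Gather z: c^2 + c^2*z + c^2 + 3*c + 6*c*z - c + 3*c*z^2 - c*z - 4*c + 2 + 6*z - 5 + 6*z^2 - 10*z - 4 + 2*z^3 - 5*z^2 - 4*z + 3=2*c^2 - 2*c + 2*z^3 + z^2*(3*c + 1) + z*(c^2 + 5*c - 8) - 4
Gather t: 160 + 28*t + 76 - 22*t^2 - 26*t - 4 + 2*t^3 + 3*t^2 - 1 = 2*t^3 - 19*t^2 + 2*t + 231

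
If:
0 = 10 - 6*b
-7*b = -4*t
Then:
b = 5/3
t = 35/12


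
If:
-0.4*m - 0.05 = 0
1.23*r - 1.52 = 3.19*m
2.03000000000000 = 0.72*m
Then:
No Solution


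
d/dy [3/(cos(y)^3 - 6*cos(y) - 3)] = 9*(cos(y)^2 - 2)*sin(y)/(-cos(y)^3 + 6*cos(y) + 3)^2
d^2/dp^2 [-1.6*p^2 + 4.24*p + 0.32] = -3.20000000000000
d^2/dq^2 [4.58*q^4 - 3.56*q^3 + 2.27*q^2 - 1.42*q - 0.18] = 54.96*q^2 - 21.36*q + 4.54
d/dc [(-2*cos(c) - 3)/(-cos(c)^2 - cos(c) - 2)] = (6*cos(c) + cos(2*c))*sin(c)/(cos(c)^2 + cos(c) + 2)^2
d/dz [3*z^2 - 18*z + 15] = 6*z - 18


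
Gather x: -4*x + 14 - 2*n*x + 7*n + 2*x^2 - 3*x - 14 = 7*n + 2*x^2 + x*(-2*n - 7)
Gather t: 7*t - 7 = 7*t - 7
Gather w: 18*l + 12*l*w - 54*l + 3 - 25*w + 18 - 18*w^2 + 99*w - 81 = -36*l - 18*w^2 + w*(12*l + 74) - 60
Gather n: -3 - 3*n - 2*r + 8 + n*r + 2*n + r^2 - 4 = n*(r - 1) + r^2 - 2*r + 1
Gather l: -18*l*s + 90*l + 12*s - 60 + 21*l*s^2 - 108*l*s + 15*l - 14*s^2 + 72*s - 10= l*(21*s^2 - 126*s + 105) - 14*s^2 + 84*s - 70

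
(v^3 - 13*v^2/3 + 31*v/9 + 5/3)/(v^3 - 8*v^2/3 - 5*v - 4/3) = (v^2 - 14*v/3 + 5)/(v^2 - 3*v - 4)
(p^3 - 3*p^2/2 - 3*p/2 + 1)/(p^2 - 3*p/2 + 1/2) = (p^2 - p - 2)/(p - 1)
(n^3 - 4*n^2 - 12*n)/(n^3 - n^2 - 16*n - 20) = n*(n - 6)/(n^2 - 3*n - 10)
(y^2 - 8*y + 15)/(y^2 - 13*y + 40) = (y - 3)/(y - 8)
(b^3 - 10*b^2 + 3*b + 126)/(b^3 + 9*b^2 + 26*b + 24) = (b^2 - 13*b + 42)/(b^2 + 6*b + 8)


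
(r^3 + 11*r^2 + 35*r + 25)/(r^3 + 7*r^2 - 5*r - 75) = (r + 1)/(r - 3)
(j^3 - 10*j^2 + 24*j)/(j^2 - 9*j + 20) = j*(j - 6)/(j - 5)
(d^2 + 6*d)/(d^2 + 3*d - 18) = d/(d - 3)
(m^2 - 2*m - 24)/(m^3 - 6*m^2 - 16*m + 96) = 1/(m - 4)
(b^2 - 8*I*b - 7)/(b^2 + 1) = (b - 7*I)/(b + I)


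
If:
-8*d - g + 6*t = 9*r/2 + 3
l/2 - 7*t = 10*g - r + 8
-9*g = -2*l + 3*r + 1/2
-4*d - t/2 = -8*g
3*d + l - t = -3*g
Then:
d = 19553/11374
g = 6839/11374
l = -63088/5687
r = -53265/5687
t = -500/121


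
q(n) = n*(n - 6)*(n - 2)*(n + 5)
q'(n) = n*(n - 6)*(n - 2) + n*(n - 6)*(n + 5) + n*(n - 2)*(n + 5) + (n - 6)*(n - 2)*(n + 5) = 4*n^3 - 9*n^2 - 56*n + 60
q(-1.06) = -90.23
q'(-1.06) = 104.48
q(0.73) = 28.00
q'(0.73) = 15.88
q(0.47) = 21.75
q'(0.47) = 32.11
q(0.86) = 29.53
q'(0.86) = 7.73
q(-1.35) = -121.33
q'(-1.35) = 109.36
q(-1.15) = -99.72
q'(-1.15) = 106.41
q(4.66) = -160.45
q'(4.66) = 8.38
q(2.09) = -5.21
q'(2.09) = -59.84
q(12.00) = 12240.00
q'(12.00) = 5004.00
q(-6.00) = 576.00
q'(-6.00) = -792.00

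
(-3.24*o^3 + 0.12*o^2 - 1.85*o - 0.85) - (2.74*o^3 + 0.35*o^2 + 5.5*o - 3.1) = -5.98*o^3 - 0.23*o^2 - 7.35*o + 2.25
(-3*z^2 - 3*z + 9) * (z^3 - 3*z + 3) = -3*z^5 - 3*z^4 + 18*z^3 - 36*z + 27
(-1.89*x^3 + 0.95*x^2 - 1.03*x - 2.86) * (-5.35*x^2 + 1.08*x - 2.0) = 10.1115*x^5 - 7.1237*x^4 + 10.3165*x^3 + 12.2886*x^2 - 1.0288*x + 5.72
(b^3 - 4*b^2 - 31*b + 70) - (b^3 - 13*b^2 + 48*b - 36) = 9*b^2 - 79*b + 106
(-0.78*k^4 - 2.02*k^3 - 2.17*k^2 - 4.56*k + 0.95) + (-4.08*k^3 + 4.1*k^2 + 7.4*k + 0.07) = -0.78*k^4 - 6.1*k^3 + 1.93*k^2 + 2.84*k + 1.02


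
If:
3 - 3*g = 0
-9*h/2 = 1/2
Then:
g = 1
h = -1/9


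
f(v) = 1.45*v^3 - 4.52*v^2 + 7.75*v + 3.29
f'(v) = 4.35*v^2 - 9.04*v + 7.75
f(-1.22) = -15.53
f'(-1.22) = 25.25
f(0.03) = 3.52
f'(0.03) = 7.48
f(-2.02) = -42.76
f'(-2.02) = 43.76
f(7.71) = 458.91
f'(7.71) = 196.63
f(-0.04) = 2.97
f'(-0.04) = 8.12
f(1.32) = 8.98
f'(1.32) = 3.40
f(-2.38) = -60.31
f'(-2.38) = 53.91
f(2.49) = 16.95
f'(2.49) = 12.21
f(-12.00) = -3246.19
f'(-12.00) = 742.63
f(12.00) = 1951.01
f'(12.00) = 525.67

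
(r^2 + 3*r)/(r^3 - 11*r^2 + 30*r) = (r + 3)/(r^2 - 11*r + 30)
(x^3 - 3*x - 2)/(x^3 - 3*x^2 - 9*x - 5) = (x - 2)/(x - 5)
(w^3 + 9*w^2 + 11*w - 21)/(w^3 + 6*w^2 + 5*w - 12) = (w + 7)/(w + 4)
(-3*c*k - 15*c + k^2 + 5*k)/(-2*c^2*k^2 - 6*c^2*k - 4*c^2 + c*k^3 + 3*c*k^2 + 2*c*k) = (3*c*k + 15*c - k^2 - 5*k)/(c*(2*c*k^2 + 6*c*k + 4*c - k^3 - 3*k^2 - 2*k))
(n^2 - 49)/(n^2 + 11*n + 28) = (n - 7)/(n + 4)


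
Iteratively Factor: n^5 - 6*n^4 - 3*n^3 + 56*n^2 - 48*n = (n - 1)*(n^4 - 5*n^3 - 8*n^2 + 48*n) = (n - 1)*(n + 3)*(n^3 - 8*n^2 + 16*n) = (n - 4)*(n - 1)*(n + 3)*(n^2 - 4*n) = (n - 4)^2*(n - 1)*(n + 3)*(n)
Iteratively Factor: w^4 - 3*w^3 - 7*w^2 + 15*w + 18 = (w + 2)*(w^3 - 5*w^2 + 3*w + 9) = (w - 3)*(w + 2)*(w^2 - 2*w - 3) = (w - 3)^2*(w + 2)*(w + 1)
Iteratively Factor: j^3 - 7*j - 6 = (j - 3)*(j^2 + 3*j + 2) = (j - 3)*(j + 2)*(j + 1)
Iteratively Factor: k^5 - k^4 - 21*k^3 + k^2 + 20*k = (k - 1)*(k^4 - 21*k^2 - 20*k) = (k - 5)*(k - 1)*(k^3 + 5*k^2 + 4*k) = (k - 5)*(k - 1)*(k + 4)*(k^2 + k) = (k - 5)*(k - 1)*(k + 1)*(k + 4)*(k)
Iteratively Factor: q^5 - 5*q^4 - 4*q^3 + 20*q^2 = (q - 2)*(q^4 - 3*q^3 - 10*q^2) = q*(q - 2)*(q^3 - 3*q^2 - 10*q) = q^2*(q - 2)*(q^2 - 3*q - 10) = q^2*(q - 5)*(q - 2)*(q + 2)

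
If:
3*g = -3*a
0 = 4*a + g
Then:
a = 0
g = 0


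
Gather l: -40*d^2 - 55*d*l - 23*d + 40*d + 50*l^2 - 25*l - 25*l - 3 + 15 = -40*d^2 + 17*d + 50*l^2 + l*(-55*d - 50) + 12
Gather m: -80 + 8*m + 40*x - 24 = 8*m + 40*x - 104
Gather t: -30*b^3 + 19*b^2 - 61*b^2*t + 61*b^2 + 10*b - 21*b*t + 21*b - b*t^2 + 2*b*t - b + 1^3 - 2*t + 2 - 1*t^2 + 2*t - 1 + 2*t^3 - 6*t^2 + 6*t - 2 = -30*b^3 + 80*b^2 + 30*b + 2*t^3 + t^2*(-b - 7) + t*(-61*b^2 - 19*b + 6)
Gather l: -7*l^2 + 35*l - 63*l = -7*l^2 - 28*l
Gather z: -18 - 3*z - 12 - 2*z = -5*z - 30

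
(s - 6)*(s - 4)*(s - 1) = s^3 - 11*s^2 + 34*s - 24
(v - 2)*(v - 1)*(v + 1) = v^3 - 2*v^2 - v + 2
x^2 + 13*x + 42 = (x + 6)*(x + 7)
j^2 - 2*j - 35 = (j - 7)*(j + 5)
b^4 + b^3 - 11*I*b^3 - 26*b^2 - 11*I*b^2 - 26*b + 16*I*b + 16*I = (b - 8*I)*(b - 2*I)*(-I*b - I)*(I*b + 1)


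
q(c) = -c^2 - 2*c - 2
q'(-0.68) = -0.64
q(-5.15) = -18.22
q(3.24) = -18.98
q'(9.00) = -20.00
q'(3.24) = -8.48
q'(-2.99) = 3.98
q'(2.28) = -6.56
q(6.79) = -61.68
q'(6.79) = -15.58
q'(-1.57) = 1.14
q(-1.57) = -1.32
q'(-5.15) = 8.30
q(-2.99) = -4.96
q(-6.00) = -26.00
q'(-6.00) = 10.00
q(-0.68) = -1.10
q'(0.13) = -2.26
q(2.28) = -11.76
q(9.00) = -101.00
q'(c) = -2*c - 2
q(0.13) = -2.28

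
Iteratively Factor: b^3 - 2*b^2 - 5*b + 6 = (b + 2)*(b^2 - 4*b + 3) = (b - 1)*(b + 2)*(b - 3)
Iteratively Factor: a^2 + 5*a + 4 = (a + 4)*(a + 1)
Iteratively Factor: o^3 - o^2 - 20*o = (o - 5)*(o^2 + 4*o) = o*(o - 5)*(o + 4)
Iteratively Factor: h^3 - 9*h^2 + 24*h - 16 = (h - 4)*(h^2 - 5*h + 4) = (h - 4)*(h - 1)*(h - 4)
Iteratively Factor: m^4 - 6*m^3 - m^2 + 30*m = (m + 2)*(m^3 - 8*m^2 + 15*m) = (m - 5)*(m + 2)*(m^2 - 3*m) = m*(m - 5)*(m + 2)*(m - 3)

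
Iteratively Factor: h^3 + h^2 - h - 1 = (h + 1)*(h^2 - 1) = (h - 1)*(h + 1)*(h + 1)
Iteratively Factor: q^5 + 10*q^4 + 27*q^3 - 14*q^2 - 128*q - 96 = (q - 2)*(q^4 + 12*q^3 + 51*q^2 + 88*q + 48) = (q - 2)*(q + 4)*(q^3 + 8*q^2 + 19*q + 12) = (q - 2)*(q + 4)^2*(q^2 + 4*q + 3) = (q - 2)*(q + 1)*(q + 4)^2*(q + 3)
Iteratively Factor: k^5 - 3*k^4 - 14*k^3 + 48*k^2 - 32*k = (k)*(k^4 - 3*k^3 - 14*k^2 + 48*k - 32) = k*(k - 2)*(k^3 - k^2 - 16*k + 16) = k*(k - 4)*(k - 2)*(k^2 + 3*k - 4) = k*(k - 4)*(k - 2)*(k + 4)*(k - 1)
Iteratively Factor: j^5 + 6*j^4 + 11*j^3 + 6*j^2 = (j + 2)*(j^4 + 4*j^3 + 3*j^2) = (j + 2)*(j + 3)*(j^3 + j^2) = j*(j + 2)*(j + 3)*(j^2 + j) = j^2*(j + 2)*(j + 3)*(j + 1)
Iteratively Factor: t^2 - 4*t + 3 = (t - 1)*(t - 3)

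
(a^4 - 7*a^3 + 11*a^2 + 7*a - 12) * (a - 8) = a^5 - 15*a^4 + 67*a^3 - 81*a^2 - 68*a + 96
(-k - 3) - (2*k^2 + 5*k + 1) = -2*k^2 - 6*k - 4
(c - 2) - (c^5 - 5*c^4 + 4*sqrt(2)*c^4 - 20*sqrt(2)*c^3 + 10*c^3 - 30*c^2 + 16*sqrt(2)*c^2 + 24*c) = -c^5 - 4*sqrt(2)*c^4 + 5*c^4 - 10*c^3 + 20*sqrt(2)*c^3 - 16*sqrt(2)*c^2 + 30*c^2 - 23*c - 2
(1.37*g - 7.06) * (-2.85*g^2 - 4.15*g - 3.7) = -3.9045*g^3 + 14.4355*g^2 + 24.23*g + 26.122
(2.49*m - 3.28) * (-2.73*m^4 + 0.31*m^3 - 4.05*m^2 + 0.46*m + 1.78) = -6.7977*m^5 + 9.7263*m^4 - 11.1013*m^3 + 14.4294*m^2 + 2.9234*m - 5.8384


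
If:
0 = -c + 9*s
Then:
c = 9*s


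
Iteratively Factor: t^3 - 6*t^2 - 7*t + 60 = (t + 3)*(t^2 - 9*t + 20) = (t - 4)*(t + 3)*(t - 5)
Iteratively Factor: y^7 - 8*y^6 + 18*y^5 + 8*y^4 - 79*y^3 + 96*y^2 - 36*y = (y - 1)*(y^6 - 7*y^5 + 11*y^4 + 19*y^3 - 60*y^2 + 36*y) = (y - 2)*(y - 1)*(y^5 - 5*y^4 + y^3 + 21*y^2 - 18*y) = (y - 3)*(y - 2)*(y - 1)*(y^4 - 2*y^3 - 5*y^2 + 6*y) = (y - 3)*(y - 2)*(y - 1)*(y + 2)*(y^3 - 4*y^2 + 3*y) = (y - 3)*(y - 2)*(y - 1)^2*(y + 2)*(y^2 - 3*y) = y*(y - 3)*(y - 2)*(y - 1)^2*(y + 2)*(y - 3)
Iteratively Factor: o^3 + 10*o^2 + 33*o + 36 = (o + 3)*(o^2 + 7*o + 12) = (o + 3)*(o + 4)*(o + 3)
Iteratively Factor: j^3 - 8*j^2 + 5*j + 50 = (j + 2)*(j^2 - 10*j + 25) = (j - 5)*(j + 2)*(j - 5)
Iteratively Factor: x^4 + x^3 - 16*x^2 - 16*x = (x + 4)*(x^3 - 3*x^2 - 4*x) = x*(x + 4)*(x^2 - 3*x - 4) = x*(x - 4)*(x + 4)*(x + 1)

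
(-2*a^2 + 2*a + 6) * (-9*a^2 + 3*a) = 18*a^4 - 24*a^3 - 48*a^2 + 18*a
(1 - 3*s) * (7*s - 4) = -21*s^2 + 19*s - 4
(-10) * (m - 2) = 20 - 10*m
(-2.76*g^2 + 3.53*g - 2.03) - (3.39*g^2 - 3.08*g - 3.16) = -6.15*g^2 + 6.61*g + 1.13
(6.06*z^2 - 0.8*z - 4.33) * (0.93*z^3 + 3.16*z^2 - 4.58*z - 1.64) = 5.6358*z^5 + 18.4056*z^4 - 34.3097*z^3 - 19.9572*z^2 + 21.1434*z + 7.1012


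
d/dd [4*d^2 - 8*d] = 8*d - 8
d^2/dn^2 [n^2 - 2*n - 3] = 2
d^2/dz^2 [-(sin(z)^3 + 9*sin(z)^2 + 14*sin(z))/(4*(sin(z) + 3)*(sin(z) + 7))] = (sin(z)^4 + 9*sin(z)^3 + 30*sin(z)^2 + 18*sin(z) - 6)/(4*(sin(z) + 3)^3)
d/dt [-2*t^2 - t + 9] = -4*t - 1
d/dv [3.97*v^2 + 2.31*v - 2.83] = 7.94*v + 2.31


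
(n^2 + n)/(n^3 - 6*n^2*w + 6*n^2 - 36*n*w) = (n + 1)/(n^2 - 6*n*w + 6*n - 36*w)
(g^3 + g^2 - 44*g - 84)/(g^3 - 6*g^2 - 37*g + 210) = (g + 2)/(g - 5)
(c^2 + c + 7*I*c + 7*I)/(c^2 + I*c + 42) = (c + 1)/(c - 6*I)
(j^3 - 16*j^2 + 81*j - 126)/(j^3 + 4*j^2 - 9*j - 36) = (j^2 - 13*j + 42)/(j^2 + 7*j + 12)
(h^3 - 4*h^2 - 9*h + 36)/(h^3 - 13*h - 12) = (h - 3)/(h + 1)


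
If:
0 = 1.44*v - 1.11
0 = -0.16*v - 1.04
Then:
No Solution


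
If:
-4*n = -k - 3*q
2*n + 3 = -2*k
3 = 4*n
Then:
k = -9/4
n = 3/4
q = 7/4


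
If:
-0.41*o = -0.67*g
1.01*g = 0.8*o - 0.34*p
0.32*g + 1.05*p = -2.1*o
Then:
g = 0.00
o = 0.00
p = 0.00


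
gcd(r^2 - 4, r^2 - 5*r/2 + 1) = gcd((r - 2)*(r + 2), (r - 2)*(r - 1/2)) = r - 2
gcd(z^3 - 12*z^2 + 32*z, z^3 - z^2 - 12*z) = z^2 - 4*z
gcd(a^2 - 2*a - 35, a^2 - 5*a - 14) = a - 7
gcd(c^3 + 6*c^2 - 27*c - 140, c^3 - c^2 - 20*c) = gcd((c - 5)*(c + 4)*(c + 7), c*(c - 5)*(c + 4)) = c^2 - c - 20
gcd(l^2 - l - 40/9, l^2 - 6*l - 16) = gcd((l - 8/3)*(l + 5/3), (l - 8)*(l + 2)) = 1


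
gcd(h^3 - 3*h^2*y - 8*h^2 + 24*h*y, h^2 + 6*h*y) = h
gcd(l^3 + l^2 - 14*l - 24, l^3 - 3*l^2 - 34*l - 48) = l^2 + 5*l + 6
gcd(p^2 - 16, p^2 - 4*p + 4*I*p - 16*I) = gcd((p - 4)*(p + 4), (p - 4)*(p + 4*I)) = p - 4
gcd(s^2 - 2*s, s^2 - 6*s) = s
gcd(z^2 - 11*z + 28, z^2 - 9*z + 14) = z - 7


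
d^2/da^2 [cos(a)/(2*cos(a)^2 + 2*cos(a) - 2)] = ((1 - cos(a)^2)^2 - cos(a)^5 - 4*cos(a)^3 + cos(a)^2 + 5*cos(a) + 1)/(2*(cos(a)^2 + cos(a) - 1)^3)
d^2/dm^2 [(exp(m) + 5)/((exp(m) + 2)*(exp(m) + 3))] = (exp(4*m) + 15*exp(3*m) + 39*exp(2*m) - 25*exp(m) - 114)*exp(m)/(exp(6*m) + 15*exp(5*m) + 93*exp(4*m) + 305*exp(3*m) + 558*exp(2*m) + 540*exp(m) + 216)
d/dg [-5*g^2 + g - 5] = 1 - 10*g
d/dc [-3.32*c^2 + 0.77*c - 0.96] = 0.77 - 6.64*c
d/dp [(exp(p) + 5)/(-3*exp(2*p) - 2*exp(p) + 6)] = (3*exp(2*p) + 30*exp(p) + 16)*exp(p)/(9*exp(4*p) + 12*exp(3*p) - 32*exp(2*p) - 24*exp(p) + 36)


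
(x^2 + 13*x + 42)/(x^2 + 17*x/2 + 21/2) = 2*(x + 6)/(2*x + 3)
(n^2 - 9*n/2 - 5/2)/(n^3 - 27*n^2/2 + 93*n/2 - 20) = (2*n + 1)/(2*n^2 - 17*n + 8)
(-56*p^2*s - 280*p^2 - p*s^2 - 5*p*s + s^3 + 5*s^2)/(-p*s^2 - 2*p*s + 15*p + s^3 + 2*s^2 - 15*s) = (56*p^2 + p*s - s^2)/(p*s - 3*p - s^2 + 3*s)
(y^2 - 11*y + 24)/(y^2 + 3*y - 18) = (y - 8)/(y + 6)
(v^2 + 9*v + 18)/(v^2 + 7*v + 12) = (v + 6)/(v + 4)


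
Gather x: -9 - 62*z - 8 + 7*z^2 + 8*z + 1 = 7*z^2 - 54*z - 16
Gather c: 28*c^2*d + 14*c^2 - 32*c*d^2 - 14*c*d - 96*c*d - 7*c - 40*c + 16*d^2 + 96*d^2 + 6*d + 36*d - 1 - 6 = c^2*(28*d + 14) + c*(-32*d^2 - 110*d - 47) + 112*d^2 + 42*d - 7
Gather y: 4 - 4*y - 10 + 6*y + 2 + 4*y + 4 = 6*y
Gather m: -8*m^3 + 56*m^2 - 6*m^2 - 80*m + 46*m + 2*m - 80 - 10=-8*m^3 + 50*m^2 - 32*m - 90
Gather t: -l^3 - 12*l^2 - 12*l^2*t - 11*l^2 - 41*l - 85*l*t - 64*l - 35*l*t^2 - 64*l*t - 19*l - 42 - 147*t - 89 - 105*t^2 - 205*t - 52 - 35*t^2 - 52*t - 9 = -l^3 - 23*l^2 - 124*l + t^2*(-35*l - 140) + t*(-12*l^2 - 149*l - 404) - 192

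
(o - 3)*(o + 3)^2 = o^3 + 3*o^2 - 9*o - 27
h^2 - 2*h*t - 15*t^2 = (h - 5*t)*(h + 3*t)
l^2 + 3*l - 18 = (l - 3)*(l + 6)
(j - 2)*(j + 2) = j^2 - 4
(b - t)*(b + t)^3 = b^4 + 2*b^3*t - 2*b*t^3 - t^4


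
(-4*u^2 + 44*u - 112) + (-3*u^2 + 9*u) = -7*u^2 + 53*u - 112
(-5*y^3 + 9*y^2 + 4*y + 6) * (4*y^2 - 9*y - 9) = -20*y^5 + 81*y^4 - 20*y^3 - 93*y^2 - 90*y - 54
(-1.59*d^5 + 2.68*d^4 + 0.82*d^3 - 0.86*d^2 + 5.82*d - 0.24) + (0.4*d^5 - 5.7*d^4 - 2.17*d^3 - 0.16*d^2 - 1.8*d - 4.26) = -1.19*d^5 - 3.02*d^4 - 1.35*d^3 - 1.02*d^2 + 4.02*d - 4.5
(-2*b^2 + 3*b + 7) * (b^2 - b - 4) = -2*b^4 + 5*b^3 + 12*b^2 - 19*b - 28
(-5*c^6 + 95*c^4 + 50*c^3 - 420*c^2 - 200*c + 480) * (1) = -5*c^6 + 95*c^4 + 50*c^3 - 420*c^2 - 200*c + 480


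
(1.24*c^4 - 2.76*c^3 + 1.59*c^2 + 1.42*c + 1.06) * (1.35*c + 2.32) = 1.674*c^5 - 0.8492*c^4 - 4.2567*c^3 + 5.6058*c^2 + 4.7254*c + 2.4592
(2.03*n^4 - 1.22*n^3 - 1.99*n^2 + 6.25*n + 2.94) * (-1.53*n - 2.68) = -3.1059*n^5 - 3.5738*n^4 + 6.3143*n^3 - 4.2293*n^2 - 21.2482*n - 7.8792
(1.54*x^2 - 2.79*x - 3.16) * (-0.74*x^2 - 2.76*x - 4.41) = -1.1396*x^4 - 2.1858*x^3 + 3.2474*x^2 + 21.0255*x + 13.9356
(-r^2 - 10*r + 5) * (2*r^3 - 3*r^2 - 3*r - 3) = -2*r^5 - 17*r^4 + 43*r^3 + 18*r^2 + 15*r - 15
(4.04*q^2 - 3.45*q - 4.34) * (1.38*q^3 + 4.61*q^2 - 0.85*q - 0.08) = 5.5752*q^5 + 13.8634*q^4 - 25.3277*q^3 - 17.3981*q^2 + 3.965*q + 0.3472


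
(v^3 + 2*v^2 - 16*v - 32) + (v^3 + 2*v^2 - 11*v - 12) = 2*v^3 + 4*v^2 - 27*v - 44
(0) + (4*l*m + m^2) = 4*l*m + m^2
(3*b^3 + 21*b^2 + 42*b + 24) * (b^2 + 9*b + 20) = 3*b^5 + 48*b^4 + 291*b^3 + 822*b^2 + 1056*b + 480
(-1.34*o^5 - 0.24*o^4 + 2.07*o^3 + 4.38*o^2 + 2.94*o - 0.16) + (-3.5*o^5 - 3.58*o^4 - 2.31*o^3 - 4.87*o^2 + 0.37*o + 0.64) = -4.84*o^5 - 3.82*o^4 - 0.24*o^3 - 0.49*o^2 + 3.31*o + 0.48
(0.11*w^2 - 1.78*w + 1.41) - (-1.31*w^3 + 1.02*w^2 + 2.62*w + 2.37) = 1.31*w^3 - 0.91*w^2 - 4.4*w - 0.96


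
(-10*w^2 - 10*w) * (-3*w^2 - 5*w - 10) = 30*w^4 + 80*w^3 + 150*w^2 + 100*w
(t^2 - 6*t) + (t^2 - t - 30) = 2*t^2 - 7*t - 30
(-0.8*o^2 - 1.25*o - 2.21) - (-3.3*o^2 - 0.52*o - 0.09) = 2.5*o^2 - 0.73*o - 2.12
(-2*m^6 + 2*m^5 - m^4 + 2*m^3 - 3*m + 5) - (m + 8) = -2*m^6 + 2*m^5 - m^4 + 2*m^3 - 4*m - 3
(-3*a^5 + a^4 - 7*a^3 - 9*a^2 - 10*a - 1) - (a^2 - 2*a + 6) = -3*a^5 + a^4 - 7*a^3 - 10*a^2 - 8*a - 7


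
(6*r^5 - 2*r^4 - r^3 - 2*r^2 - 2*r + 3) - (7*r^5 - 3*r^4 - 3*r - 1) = -r^5 + r^4 - r^3 - 2*r^2 + r + 4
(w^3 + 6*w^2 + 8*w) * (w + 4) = w^4 + 10*w^3 + 32*w^2 + 32*w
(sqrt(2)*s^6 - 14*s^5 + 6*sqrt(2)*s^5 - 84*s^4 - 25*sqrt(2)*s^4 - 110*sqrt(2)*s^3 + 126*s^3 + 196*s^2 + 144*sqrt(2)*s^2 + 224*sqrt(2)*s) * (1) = sqrt(2)*s^6 - 14*s^5 + 6*sqrt(2)*s^5 - 84*s^4 - 25*sqrt(2)*s^4 - 110*sqrt(2)*s^3 + 126*s^3 + 196*s^2 + 144*sqrt(2)*s^2 + 224*sqrt(2)*s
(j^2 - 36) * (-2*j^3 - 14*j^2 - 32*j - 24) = -2*j^5 - 14*j^4 + 40*j^3 + 480*j^2 + 1152*j + 864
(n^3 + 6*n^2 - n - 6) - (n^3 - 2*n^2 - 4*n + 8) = 8*n^2 + 3*n - 14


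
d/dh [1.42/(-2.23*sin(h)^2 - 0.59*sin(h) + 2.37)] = (6.3332*sin(h) + 0.8378)*cos(h)/(2.23*sin(h)^2 + 0.59*sin(h) - 2.37)^2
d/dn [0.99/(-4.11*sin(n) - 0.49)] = 4.0689*cos(n)/(4.11*sin(n) + 0.49)^2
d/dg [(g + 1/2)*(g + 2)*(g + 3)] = 3*g^2 + 11*g + 17/2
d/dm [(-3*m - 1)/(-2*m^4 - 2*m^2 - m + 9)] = (6*m^4 + 6*m^2 + 3*m - (3*m + 1)*(8*m^3 + 4*m + 1) - 27)/(2*m^4 + 2*m^2 + m - 9)^2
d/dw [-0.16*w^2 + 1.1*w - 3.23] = 1.1 - 0.32*w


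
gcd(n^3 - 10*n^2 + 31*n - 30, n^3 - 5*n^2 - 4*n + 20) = n^2 - 7*n + 10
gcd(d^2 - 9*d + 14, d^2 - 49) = d - 7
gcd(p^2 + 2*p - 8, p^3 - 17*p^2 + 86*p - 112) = p - 2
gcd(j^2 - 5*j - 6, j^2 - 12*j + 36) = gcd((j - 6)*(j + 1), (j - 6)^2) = j - 6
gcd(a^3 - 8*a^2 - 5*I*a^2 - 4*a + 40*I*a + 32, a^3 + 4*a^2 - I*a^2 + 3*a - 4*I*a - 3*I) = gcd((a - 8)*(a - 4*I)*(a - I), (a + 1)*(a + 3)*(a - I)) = a - I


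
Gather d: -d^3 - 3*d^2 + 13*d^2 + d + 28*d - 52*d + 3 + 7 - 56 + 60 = -d^3 + 10*d^2 - 23*d + 14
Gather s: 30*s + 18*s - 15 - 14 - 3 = 48*s - 32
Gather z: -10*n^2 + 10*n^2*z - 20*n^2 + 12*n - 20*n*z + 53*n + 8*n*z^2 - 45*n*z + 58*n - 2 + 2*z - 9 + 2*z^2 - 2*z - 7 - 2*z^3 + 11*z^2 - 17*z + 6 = -30*n^2 + 123*n - 2*z^3 + z^2*(8*n + 13) + z*(10*n^2 - 65*n - 17) - 12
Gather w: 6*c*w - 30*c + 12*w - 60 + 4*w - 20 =-30*c + w*(6*c + 16) - 80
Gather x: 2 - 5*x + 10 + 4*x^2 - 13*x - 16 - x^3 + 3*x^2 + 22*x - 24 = -x^3 + 7*x^2 + 4*x - 28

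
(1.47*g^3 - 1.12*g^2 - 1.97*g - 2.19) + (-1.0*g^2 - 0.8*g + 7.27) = 1.47*g^3 - 2.12*g^2 - 2.77*g + 5.08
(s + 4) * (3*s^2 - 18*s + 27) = 3*s^3 - 6*s^2 - 45*s + 108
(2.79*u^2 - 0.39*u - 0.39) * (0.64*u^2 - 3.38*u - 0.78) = 1.7856*u^4 - 9.6798*u^3 - 1.1076*u^2 + 1.6224*u + 0.3042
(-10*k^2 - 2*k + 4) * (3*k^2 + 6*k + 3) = -30*k^4 - 66*k^3 - 30*k^2 + 18*k + 12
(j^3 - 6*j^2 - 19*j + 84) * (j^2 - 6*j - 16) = j^5 - 12*j^4 + j^3 + 294*j^2 - 200*j - 1344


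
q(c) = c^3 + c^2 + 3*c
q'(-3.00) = 24.00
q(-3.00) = -27.00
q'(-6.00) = 99.00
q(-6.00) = -198.00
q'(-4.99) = 67.72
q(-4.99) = -114.32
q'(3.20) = 40.12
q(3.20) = 52.61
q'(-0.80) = 3.32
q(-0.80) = -2.27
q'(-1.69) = 8.19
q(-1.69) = -7.04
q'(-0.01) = 2.98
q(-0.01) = -0.03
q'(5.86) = 117.74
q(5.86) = 253.15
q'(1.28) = 10.48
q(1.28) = 7.58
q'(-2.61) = 18.22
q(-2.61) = -18.80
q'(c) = 3*c^2 + 2*c + 3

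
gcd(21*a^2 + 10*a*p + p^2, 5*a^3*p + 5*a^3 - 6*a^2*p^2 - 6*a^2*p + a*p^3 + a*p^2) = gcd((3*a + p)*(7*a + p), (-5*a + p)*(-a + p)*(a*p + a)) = 1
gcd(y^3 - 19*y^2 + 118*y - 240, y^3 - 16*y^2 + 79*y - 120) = y^2 - 13*y + 40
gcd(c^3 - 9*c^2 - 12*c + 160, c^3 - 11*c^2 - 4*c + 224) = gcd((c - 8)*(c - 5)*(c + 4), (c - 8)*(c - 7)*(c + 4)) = c^2 - 4*c - 32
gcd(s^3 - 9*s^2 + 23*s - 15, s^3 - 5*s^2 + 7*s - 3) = s^2 - 4*s + 3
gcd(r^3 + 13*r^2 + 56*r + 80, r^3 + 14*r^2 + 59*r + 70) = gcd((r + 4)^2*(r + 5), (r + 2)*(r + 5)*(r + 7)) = r + 5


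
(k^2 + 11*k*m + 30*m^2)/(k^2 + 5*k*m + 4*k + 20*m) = (k + 6*m)/(k + 4)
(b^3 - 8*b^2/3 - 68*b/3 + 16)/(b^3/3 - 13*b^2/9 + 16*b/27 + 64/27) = 9*(3*b^3 - 8*b^2 - 68*b + 48)/(9*b^3 - 39*b^2 + 16*b + 64)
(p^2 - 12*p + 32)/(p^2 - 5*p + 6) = (p^2 - 12*p + 32)/(p^2 - 5*p + 6)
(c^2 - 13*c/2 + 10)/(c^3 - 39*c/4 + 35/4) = 2*(c - 4)/(2*c^2 + 5*c - 7)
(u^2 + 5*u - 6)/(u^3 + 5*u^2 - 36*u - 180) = (u - 1)/(u^2 - u - 30)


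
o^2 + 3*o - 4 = (o - 1)*(o + 4)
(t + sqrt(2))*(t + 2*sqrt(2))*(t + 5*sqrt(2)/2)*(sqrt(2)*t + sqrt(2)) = sqrt(2)*t^4 + sqrt(2)*t^3 + 11*t^3 + 11*t^2 + 19*sqrt(2)*t^2 + 20*t + 19*sqrt(2)*t + 20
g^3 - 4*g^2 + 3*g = g*(g - 3)*(g - 1)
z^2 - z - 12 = (z - 4)*(z + 3)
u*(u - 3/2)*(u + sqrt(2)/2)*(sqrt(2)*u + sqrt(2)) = sqrt(2)*u^4 - sqrt(2)*u^3/2 + u^3 - 3*sqrt(2)*u^2/2 - u^2/2 - 3*u/2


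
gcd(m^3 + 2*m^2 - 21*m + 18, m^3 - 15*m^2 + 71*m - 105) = m - 3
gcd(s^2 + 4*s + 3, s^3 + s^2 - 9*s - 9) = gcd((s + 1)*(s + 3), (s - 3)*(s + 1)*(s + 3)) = s^2 + 4*s + 3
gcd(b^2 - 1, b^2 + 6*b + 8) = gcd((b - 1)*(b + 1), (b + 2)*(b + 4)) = 1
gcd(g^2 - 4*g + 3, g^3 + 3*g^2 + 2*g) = 1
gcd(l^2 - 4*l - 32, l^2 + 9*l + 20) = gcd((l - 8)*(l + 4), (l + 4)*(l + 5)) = l + 4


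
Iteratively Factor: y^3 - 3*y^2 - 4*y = (y)*(y^2 - 3*y - 4) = y*(y + 1)*(y - 4)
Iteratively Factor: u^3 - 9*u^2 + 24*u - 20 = (u - 2)*(u^2 - 7*u + 10) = (u - 5)*(u - 2)*(u - 2)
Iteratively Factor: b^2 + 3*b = (b + 3)*(b)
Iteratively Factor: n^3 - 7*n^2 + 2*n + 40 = (n - 5)*(n^2 - 2*n - 8) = (n - 5)*(n - 4)*(n + 2)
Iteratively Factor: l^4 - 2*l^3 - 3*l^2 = (l - 3)*(l^3 + l^2) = (l - 3)*(l + 1)*(l^2) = l*(l - 3)*(l + 1)*(l)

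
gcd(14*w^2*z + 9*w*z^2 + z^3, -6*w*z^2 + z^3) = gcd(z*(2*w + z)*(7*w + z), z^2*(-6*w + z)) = z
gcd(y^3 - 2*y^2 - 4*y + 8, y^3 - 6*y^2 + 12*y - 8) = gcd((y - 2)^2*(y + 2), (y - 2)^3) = y^2 - 4*y + 4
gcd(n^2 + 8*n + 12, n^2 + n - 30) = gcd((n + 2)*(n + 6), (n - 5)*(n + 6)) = n + 6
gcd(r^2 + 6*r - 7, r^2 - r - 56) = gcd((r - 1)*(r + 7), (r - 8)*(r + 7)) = r + 7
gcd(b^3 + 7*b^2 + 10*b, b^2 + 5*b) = b^2 + 5*b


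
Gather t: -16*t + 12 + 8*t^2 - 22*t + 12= 8*t^2 - 38*t + 24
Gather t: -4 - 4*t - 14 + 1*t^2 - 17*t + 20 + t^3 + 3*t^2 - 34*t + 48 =t^3 + 4*t^2 - 55*t + 50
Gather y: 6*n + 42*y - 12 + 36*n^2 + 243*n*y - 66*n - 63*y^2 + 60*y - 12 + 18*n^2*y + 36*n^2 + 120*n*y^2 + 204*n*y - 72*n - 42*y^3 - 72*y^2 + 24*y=72*n^2 - 132*n - 42*y^3 + y^2*(120*n - 135) + y*(18*n^2 + 447*n + 126) - 24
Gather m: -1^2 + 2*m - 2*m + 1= 0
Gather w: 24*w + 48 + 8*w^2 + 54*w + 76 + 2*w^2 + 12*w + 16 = 10*w^2 + 90*w + 140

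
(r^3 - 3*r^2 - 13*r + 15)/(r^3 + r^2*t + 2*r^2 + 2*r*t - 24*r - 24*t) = (r^3 - 3*r^2 - 13*r + 15)/(r^3 + r^2*t + 2*r^2 + 2*r*t - 24*r - 24*t)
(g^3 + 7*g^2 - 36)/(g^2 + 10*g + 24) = (g^2 + g - 6)/(g + 4)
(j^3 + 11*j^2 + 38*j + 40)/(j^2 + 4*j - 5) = (j^2 + 6*j + 8)/(j - 1)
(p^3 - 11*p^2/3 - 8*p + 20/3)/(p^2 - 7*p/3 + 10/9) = 3*(p^2 - 3*p - 10)/(3*p - 5)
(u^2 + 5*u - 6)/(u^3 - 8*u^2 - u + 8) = (u + 6)/(u^2 - 7*u - 8)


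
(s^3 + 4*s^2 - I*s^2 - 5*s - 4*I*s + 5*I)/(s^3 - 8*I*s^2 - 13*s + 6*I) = (s^2 + 4*s - 5)/(s^2 - 7*I*s - 6)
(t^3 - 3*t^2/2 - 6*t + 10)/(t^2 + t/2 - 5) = t - 2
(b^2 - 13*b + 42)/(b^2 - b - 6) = (-b^2 + 13*b - 42)/(-b^2 + b + 6)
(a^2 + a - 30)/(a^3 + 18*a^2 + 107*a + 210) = (a - 5)/(a^2 + 12*a + 35)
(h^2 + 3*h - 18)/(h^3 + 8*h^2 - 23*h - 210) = (h - 3)/(h^2 + 2*h - 35)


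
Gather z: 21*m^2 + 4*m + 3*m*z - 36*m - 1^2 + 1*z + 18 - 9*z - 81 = 21*m^2 - 32*m + z*(3*m - 8) - 64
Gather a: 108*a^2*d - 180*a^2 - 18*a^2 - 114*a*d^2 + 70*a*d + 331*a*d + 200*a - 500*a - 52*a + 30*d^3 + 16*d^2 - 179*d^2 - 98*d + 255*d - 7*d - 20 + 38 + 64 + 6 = a^2*(108*d - 198) + a*(-114*d^2 + 401*d - 352) + 30*d^3 - 163*d^2 + 150*d + 88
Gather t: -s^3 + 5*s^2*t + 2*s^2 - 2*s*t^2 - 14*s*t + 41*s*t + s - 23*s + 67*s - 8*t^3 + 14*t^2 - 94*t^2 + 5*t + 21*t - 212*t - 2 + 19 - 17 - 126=-s^3 + 2*s^2 + 45*s - 8*t^3 + t^2*(-2*s - 80) + t*(5*s^2 + 27*s - 186) - 126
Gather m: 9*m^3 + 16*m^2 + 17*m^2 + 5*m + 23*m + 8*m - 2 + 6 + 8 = 9*m^3 + 33*m^2 + 36*m + 12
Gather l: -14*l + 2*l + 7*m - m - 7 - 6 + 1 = -12*l + 6*m - 12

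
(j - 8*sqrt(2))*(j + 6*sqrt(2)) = j^2 - 2*sqrt(2)*j - 96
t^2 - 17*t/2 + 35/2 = (t - 5)*(t - 7/2)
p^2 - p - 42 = (p - 7)*(p + 6)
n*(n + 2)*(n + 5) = n^3 + 7*n^2 + 10*n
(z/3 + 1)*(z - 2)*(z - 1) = z^3/3 - 7*z/3 + 2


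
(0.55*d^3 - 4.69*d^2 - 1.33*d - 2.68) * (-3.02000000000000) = -1.661*d^3 + 14.1638*d^2 + 4.0166*d + 8.0936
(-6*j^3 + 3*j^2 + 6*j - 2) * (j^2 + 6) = -6*j^5 + 3*j^4 - 30*j^3 + 16*j^2 + 36*j - 12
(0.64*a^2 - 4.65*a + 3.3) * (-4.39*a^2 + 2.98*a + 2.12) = -2.8096*a^4 + 22.3207*a^3 - 26.9872*a^2 - 0.0240000000000009*a + 6.996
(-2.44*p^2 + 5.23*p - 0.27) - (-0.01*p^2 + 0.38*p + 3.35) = -2.43*p^2 + 4.85*p - 3.62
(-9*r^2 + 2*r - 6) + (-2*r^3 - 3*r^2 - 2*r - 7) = -2*r^3 - 12*r^2 - 13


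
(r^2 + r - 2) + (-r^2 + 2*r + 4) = 3*r + 2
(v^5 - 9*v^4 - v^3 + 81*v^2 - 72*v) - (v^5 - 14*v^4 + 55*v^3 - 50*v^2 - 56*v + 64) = 5*v^4 - 56*v^3 + 131*v^2 - 16*v - 64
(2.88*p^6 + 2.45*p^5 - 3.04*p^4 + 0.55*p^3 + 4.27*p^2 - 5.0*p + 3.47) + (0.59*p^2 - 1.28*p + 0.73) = 2.88*p^6 + 2.45*p^5 - 3.04*p^4 + 0.55*p^3 + 4.86*p^2 - 6.28*p + 4.2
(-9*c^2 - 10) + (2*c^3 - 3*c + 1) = 2*c^3 - 9*c^2 - 3*c - 9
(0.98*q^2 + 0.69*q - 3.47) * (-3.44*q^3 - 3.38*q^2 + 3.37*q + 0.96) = -3.3712*q^5 - 5.686*q^4 + 12.9072*q^3 + 14.9947*q^2 - 11.0315*q - 3.3312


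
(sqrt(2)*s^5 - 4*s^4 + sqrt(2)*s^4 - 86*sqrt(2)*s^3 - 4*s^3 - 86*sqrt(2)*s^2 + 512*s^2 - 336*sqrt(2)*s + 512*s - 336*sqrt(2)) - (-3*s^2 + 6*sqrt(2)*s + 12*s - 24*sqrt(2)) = sqrt(2)*s^5 - 4*s^4 + sqrt(2)*s^4 - 86*sqrt(2)*s^3 - 4*s^3 - 86*sqrt(2)*s^2 + 515*s^2 - 342*sqrt(2)*s + 500*s - 312*sqrt(2)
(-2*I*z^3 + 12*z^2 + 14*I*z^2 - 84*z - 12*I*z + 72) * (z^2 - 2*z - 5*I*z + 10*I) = -2*I*z^5 + 2*z^4 + 18*I*z^4 - 18*z^3 - 100*I*z^3 + 40*z^2 + 564*I*z^2 - 24*z - 1200*I*z + 720*I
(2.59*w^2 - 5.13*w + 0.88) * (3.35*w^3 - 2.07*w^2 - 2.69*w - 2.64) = 8.6765*w^5 - 22.5468*w^4 + 6.6*w^3 + 5.1405*w^2 + 11.176*w - 2.3232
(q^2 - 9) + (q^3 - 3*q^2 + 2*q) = q^3 - 2*q^2 + 2*q - 9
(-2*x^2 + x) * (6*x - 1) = -12*x^3 + 8*x^2 - x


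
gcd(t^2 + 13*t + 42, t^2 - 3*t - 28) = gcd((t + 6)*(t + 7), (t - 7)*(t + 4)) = 1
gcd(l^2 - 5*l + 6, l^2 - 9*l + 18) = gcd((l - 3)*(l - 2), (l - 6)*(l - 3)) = l - 3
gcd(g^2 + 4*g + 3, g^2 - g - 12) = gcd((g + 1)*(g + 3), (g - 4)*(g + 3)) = g + 3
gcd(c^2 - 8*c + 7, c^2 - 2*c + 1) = c - 1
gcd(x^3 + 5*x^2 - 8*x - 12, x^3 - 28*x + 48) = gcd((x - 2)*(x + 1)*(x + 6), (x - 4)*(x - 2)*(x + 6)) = x^2 + 4*x - 12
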